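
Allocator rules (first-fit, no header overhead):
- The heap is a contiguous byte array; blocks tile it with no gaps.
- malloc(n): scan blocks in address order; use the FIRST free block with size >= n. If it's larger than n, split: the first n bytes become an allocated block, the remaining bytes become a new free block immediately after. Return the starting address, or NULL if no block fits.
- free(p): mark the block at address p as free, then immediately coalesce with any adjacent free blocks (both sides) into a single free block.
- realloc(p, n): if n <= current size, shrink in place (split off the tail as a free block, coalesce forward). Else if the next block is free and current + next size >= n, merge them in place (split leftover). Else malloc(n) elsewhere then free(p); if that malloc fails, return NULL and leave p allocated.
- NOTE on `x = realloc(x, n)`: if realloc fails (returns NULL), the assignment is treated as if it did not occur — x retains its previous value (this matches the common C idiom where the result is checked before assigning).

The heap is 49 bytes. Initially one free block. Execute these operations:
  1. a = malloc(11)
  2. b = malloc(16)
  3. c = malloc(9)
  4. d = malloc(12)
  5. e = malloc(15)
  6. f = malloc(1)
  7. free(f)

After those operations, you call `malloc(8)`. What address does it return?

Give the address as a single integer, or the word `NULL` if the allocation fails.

Op 1: a = malloc(11) -> a = 0; heap: [0-10 ALLOC][11-48 FREE]
Op 2: b = malloc(16) -> b = 11; heap: [0-10 ALLOC][11-26 ALLOC][27-48 FREE]
Op 3: c = malloc(9) -> c = 27; heap: [0-10 ALLOC][11-26 ALLOC][27-35 ALLOC][36-48 FREE]
Op 4: d = malloc(12) -> d = 36; heap: [0-10 ALLOC][11-26 ALLOC][27-35 ALLOC][36-47 ALLOC][48-48 FREE]
Op 5: e = malloc(15) -> e = NULL; heap: [0-10 ALLOC][11-26 ALLOC][27-35 ALLOC][36-47 ALLOC][48-48 FREE]
Op 6: f = malloc(1) -> f = 48; heap: [0-10 ALLOC][11-26 ALLOC][27-35 ALLOC][36-47 ALLOC][48-48 ALLOC]
Op 7: free(f) -> (freed f); heap: [0-10 ALLOC][11-26 ALLOC][27-35 ALLOC][36-47 ALLOC][48-48 FREE]
malloc(8): first-fit scan over [0-10 ALLOC][11-26 ALLOC][27-35 ALLOC][36-47 ALLOC][48-48 FREE] -> NULL

Answer: NULL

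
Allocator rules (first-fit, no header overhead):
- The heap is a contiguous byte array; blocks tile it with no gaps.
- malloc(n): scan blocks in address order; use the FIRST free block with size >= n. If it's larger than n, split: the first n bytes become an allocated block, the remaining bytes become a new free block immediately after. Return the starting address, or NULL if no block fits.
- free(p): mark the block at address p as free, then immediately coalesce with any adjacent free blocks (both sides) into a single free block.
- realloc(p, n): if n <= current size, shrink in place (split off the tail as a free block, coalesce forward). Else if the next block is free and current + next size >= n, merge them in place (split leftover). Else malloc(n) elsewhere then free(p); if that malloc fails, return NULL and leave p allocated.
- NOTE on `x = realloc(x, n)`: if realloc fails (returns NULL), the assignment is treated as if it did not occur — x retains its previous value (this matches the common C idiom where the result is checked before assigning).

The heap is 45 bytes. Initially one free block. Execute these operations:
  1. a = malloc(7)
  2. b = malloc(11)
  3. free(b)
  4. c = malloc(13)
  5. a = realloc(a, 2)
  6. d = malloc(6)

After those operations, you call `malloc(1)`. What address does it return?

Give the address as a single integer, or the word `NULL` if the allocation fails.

Answer: 2

Derivation:
Op 1: a = malloc(7) -> a = 0; heap: [0-6 ALLOC][7-44 FREE]
Op 2: b = malloc(11) -> b = 7; heap: [0-6 ALLOC][7-17 ALLOC][18-44 FREE]
Op 3: free(b) -> (freed b); heap: [0-6 ALLOC][7-44 FREE]
Op 4: c = malloc(13) -> c = 7; heap: [0-6 ALLOC][7-19 ALLOC][20-44 FREE]
Op 5: a = realloc(a, 2) -> a = 0; heap: [0-1 ALLOC][2-6 FREE][7-19 ALLOC][20-44 FREE]
Op 6: d = malloc(6) -> d = 20; heap: [0-1 ALLOC][2-6 FREE][7-19 ALLOC][20-25 ALLOC][26-44 FREE]
malloc(1): first-fit scan over [0-1 ALLOC][2-6 FREE][7-19 ALLOC][20-25 ALLOC][26-44 FREE] -> 2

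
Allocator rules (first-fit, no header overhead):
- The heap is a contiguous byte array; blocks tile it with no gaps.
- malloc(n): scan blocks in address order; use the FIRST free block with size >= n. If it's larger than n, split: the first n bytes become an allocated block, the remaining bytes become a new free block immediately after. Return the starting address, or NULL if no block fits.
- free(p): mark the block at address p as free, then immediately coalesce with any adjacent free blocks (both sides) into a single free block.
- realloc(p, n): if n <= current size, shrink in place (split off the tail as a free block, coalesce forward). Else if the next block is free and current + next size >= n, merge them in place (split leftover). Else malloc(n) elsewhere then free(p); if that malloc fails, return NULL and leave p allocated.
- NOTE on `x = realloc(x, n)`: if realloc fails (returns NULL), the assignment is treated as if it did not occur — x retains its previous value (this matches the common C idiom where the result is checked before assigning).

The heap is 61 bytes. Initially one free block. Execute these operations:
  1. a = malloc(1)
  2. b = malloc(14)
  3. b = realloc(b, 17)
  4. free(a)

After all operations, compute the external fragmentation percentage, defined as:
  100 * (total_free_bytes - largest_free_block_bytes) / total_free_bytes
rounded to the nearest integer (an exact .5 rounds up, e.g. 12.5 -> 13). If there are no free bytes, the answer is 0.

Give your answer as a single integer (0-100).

Answer: 2

Derivation:
Op 1: a = malloc(1) -> a = 0; heap: [0-0 ALLOC][1-60 FREE]
Op 2: b = malloc(14) -> b = 1; heap: [0-0 ALLOC][1-14 ALLOC][15-60 FREE]
Op 3: b = realloc(b, 17) -> b = 1; heap: [0-0 ALLOC][1-17 ALLOC][18-60 FREE]
Op 4: free(a) -> (freed a); heap: [0-0 FREE][1-17 ALLOC][18-60 FREE]
Free blocks: [1 43] total_free=44 largest=43 -> 100*(44-43)/44 = 100/44 ≈ 2.273 -> rounds to 2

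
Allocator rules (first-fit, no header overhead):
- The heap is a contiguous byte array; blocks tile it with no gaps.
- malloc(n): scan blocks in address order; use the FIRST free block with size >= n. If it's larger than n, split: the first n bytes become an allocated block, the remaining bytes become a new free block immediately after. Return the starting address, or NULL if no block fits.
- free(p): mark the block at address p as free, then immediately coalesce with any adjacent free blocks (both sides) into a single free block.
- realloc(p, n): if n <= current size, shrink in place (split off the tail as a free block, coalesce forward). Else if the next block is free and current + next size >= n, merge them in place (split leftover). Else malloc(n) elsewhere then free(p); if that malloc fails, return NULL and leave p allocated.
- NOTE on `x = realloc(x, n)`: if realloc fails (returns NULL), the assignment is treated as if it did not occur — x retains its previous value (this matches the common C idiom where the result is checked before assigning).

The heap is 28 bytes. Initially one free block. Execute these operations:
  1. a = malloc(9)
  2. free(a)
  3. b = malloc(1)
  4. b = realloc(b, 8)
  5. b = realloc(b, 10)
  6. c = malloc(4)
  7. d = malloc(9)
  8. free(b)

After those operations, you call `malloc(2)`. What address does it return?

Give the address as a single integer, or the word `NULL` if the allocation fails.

Answer: 0

Derivation:
Op 1: a = malloc(9) -> a = 0; heap: [0-8 ALLOC][9-27 FREE]
Op 2: free(a) -> (freed a); heap: [0-27 FREE]
Op 3: b = malloc(1) -> b = 0; heap: [0-0 ALLOC][1-27 FREE]
Op 4: b = realloc(b, 8) -> b = 0; heap: [0-7 ALLOC][8-27 FREE]
Op 5: b = realloc(b, 10) -> b = 0; heap: [0-9 ALLOC][10-27 FREE]
Op 6: c = malloc(4) -> c = 10; heap: [0-9 ALLOC][10-13 ALLOC][14-27 FREE]
Op 7: d = malloc(9) -> d = 14; heap: [0-9 ALLOC][10-13 ALLOC][14-22 ALLOC][23-27 FREE]
Op 8: free(b) -> (freed b); heap: [0-9 FREE][10-13 ALLOC][14-22 ALLOC][23-27 FREE]
malloc(2): first-fit scan over [0-9 FREE][10-13 ALLOC][14-22 ALLOC][23-27 FREE] -> 0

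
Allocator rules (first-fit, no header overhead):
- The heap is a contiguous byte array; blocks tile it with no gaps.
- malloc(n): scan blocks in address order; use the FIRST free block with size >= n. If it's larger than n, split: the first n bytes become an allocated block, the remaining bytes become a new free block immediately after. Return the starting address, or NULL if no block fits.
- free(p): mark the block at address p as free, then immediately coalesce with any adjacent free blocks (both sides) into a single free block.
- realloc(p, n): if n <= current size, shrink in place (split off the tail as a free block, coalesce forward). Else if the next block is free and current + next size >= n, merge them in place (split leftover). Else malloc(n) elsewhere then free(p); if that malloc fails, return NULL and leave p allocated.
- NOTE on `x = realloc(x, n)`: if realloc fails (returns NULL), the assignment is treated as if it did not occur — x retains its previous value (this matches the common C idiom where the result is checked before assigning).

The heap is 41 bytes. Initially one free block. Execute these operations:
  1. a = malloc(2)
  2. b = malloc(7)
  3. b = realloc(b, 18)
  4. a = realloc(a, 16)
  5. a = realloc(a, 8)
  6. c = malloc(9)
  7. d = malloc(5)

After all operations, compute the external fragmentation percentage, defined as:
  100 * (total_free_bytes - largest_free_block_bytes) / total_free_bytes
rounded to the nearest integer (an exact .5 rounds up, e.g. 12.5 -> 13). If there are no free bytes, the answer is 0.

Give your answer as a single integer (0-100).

Answer: 33

Derivation:
Op 1: a = malloc(2) -> a = 0; heap: [0-1 ALLOC][2-40 FREE]
Op 2: b = malloc(7) -> b = 2; heap: [0-1 ALLOC][2-8 ALLOC][9-40 FREE]
Op 3: b = realloc(b, 18) -> b = 2; heap: [0-1 ALLOC][2-19 ALLOC][20-40 FREE]
Op 4: a = realloc(a, 16) -> a = 20; heap: [0-1 FREE][2-19 ALLOC][20-35 ALLOC][36-40 FREE]
Op 5: a = realloc(a, 8) -> a = 20; heap: [0-1 FREE][2-19 ALLOC][20-27 ALLOC][28-40 FREE]
Op 6: c = malloc(9) -> c = 28; heap: [0-1 FREE][2-19 ALLOC][20-27 ALLOC][28-36 ALLOC][37-40 FREE]
Op 7: d = malloc(5) -> d = NULL; heap: [0-1 FREE][2-19 ALLOC][20-27 ALLOC][28-36 ALLOC][37-40 FREE]
Free blocks: [2 4] total_free=6 largest=4 -> 100*(6-4)/6 = 200/6 ≈ 33.333 -> rounds to 33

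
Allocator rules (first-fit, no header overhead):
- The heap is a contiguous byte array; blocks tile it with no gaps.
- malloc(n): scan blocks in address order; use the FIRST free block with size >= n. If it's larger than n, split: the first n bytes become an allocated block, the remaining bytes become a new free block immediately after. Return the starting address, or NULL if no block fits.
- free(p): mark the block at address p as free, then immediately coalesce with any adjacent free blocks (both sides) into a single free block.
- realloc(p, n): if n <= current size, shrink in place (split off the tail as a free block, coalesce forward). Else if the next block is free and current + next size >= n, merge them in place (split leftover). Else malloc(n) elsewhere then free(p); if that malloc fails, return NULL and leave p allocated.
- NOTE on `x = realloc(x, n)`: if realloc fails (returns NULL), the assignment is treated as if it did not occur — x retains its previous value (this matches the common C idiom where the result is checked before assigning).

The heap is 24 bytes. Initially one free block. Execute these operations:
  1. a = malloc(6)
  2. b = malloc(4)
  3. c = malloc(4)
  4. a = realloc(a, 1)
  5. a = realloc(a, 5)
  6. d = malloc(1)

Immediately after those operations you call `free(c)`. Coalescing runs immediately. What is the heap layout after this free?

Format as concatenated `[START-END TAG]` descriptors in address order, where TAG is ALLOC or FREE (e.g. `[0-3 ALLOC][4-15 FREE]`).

Op 1: a = malloc(6) -> a = 0; heap: [0-5 ALLOC][6-23 FREE]
Op 2: b = malloc(4) -> b = 6; heap: [0-5 ALLOC][6-9 ALLOC][10-23 FREE]
Op 3: c = malloc(4) -> c = 10; heap: [0-5 ALLOC][6-9 ALLOC][10-13 ALLOC][14-23 FREE]
Op 4: a = realloc(a, 1) -> a = 0; heap: [0-0 ALLOC][1-5 FREE][6-9 ALLOC][10-13 ALLOC][14-23 FREE]
Op 5: a = realloc(a, 5) -> a = 0; heap: [0-4 ALLOC][5-5 FREE][6-9 ALLOC][10-13 ALLOC][14-23 FREE]
Op 6: d = malloc(1) -> d = 5; heap: [0-4 ALLOC][5-5 ALLOC][6-9 ALLOC][10-13 ALLOC][14-23 FREE]
free(c): c = 10 -> block [10-13 ALLOC]; mark free, coalesce with adjacent free neighbors -> [0-4 ALLOC][5-5 ALLOC][6-9 ALLOC][10-23 FREE]

Answer: [0-4 ALLOC][5-5 ALLOC][6-9 ALLOC][10-23 FREE]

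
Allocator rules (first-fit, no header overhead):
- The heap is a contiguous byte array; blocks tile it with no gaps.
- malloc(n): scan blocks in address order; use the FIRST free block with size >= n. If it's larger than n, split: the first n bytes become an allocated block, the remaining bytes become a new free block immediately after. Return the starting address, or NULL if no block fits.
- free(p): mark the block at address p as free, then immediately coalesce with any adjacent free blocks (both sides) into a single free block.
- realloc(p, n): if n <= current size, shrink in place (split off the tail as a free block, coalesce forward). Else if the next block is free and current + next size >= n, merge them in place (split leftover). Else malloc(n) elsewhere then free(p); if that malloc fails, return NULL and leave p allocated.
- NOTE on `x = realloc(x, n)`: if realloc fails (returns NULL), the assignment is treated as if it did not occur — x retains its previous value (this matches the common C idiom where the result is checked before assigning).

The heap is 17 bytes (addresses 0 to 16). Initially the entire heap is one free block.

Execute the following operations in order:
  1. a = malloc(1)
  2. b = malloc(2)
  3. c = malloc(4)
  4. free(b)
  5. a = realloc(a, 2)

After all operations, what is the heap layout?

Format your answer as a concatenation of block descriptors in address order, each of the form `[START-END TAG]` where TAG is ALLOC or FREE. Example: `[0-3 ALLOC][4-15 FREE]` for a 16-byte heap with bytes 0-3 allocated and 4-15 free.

Answer: [0-1 ALLOC][2-2 FREE][3-6 ALLOC][7-16 FREE]

Derivation:
Op 1: a = malloc(1) -> a = 0; heap: [0-0 ALLOC][1-16 FREE]
Op 2: b = malloc(2) -> b = 1; heap: [0-0 ALLOC][1-2 ALLOC][3-16 FREE]
Op 3: c = malloc(4) -> c = 3; heap: [0-0 ALLOC][1-2 ALLOC][3-6 ALLOC][7-16 FREE]
Op 4: free(b) -> (freed b); heap: [0-0 ALLOC][1-2 FREE][3-6 ALLOC][7-16 FREE]
Op 5: a = realloc(a, 2) -> a = 0; heap: [0-1 ALLOC][2-2 FREE][3-6 ALLOC][7-16 FREE]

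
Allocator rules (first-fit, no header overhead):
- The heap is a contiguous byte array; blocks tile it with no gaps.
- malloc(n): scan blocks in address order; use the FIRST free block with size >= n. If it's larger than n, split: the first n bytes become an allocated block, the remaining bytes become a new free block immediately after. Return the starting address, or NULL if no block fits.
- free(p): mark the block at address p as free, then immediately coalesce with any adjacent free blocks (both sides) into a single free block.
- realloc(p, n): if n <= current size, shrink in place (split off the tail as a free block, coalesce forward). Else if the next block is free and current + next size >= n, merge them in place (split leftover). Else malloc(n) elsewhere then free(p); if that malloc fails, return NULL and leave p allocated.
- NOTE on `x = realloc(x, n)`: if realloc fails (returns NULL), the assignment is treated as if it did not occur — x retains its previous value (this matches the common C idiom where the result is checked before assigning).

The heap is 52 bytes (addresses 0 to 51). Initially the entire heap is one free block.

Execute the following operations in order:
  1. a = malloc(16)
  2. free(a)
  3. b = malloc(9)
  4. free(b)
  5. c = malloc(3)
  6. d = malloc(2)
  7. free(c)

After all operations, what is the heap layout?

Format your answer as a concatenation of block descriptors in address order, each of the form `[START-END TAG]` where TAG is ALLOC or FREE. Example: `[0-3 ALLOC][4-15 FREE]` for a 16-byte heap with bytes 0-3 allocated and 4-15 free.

Op 1: a = malloc(16) -> a = 0; heap: [0-15 ALLOC][16-51 FREE]
Op 2: free(a) -> (freed a); heap: [0-51 FREE]
Op 3: b = malloc(9) -> b = 0; heap: [0-8 ALLOC][9-51 FREE]
Op 4: free(b) -> (freed b); heap: [0-51 FREE]
Op 5: c = malloc(3) -> c = 0; heap: [0-2 ALLOC][3-51 FREE]
Op 6: d = malloc(2) -> d = 3; heap: [0-2 ALLOC][3-4 ALLOC][5-51 FREE]
Op 7: free(c) -> (freed c); heap: [0-2 FREE][3-4 ALLOC][5-51 FREE]

Answer: [0-2 FREE][3-4 ALLOC][5-51 FREE]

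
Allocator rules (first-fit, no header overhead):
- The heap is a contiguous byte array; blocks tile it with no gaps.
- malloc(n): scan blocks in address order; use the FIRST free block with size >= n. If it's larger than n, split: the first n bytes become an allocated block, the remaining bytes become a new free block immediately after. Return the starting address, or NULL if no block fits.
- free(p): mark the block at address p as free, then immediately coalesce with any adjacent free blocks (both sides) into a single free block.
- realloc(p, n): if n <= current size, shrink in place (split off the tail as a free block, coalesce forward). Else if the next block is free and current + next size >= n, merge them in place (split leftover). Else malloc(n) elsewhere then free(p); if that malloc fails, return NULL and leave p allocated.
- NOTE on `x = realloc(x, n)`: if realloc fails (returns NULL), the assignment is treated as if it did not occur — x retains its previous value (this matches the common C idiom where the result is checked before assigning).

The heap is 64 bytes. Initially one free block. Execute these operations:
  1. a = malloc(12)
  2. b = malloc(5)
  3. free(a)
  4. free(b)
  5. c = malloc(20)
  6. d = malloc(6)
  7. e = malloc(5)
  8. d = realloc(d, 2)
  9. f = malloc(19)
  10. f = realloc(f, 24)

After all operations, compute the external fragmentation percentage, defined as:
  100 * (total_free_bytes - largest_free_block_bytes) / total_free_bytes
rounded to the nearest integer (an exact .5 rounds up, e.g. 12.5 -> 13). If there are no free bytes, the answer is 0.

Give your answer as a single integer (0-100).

Answer: 31

Derivation:
Op 1: a = malloc(12) -> a = 0; heap: [0-11 ALLOC][12-63 FREE]
Op 2: b = malloc(5) -> b = 12; heap: [0-11 ALLOC][12-16 ALLOC][17-63 FREE]
Op 3: free(a) -> (freed a); heap: [0-11 FREE][12-16 ALLOC][17-63 FREE]
Op 4: free(b) -> (freed b); heap: [0-63 FREE]
Op 5: c = malloc(20) -> c = 0; heap: [0-19 ALLOC][20-63 FREE]
Op 6: d = malloc(6) -> d = 20; heap: [0-19 ALLOC][20-25 ALLOC][26-63 FREE]
Op 7: e = malloc(5) -> e = 26; heap: [0-19 ALLOC][20-25 ALLOC][26-30 ALLOC][31-63 FREE]
Op 8: d = realloc(d, 2) -> d = 20; heap: [0-19 ALLOC][20-21 ALLOC][22-25 FREE][26-30 ALLOC][31-63 FREE]
Op 9: f = malloc(19) -> f = 31; heap: [0-19 ALLOC][20-21 ALLOC][22-25 FREE][26-30 ALLOC][31-49 ALLOC][50-63 FREE]
Op 10: f = realloc(f, 24) -> f = 31; heap: [0-19 ALLOC][20-21 ALLOC][22-25 FREE][26-30 ALLOC][31-54 ALLOC][55-63 FREE]
Free blocks: [4 9] total_free=13 largest=9 -> 100*(13-9)/13 = 400/13 ≈ 30.769 -> rounds to 31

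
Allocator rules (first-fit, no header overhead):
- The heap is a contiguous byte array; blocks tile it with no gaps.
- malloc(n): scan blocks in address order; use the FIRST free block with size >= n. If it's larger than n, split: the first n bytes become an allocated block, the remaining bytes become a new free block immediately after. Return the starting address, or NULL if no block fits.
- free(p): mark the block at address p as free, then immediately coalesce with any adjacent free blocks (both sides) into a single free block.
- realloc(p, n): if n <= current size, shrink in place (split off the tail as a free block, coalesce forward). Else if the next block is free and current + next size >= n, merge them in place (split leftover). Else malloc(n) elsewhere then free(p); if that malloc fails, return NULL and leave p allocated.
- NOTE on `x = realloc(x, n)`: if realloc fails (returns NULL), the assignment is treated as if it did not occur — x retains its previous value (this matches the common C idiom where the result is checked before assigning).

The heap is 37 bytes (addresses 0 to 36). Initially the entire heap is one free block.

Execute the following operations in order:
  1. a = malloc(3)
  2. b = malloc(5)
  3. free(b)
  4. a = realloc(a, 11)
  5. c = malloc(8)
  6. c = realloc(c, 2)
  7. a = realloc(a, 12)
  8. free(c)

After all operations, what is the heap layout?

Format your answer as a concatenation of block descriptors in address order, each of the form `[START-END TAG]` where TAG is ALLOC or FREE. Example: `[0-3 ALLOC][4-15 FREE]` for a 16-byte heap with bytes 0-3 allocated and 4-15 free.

Answer: [0-12 FREE][13-24 ALLOC][25-36 FREE]

Derivation:
Op 1: a = malloc(3) -> a = 0; heap: [0-2 ALLOC][3-36 FREE]
Op 2: b = malloc(5) -> b = 3; heap: [0-2 ALLOC][3-7 ALLOC][8-36 FREE]
Op 3: free(b) -> (freed b); heap: [0-2 ALLOC][3-36 FREE]
Op 4: a = realloc(a, 11) -> a = 0; heap: [0-10 ALLOC][11-36 FREE]
Op 5: c = malloc(8) -> c = 11; heap: [0-10 ALLOC][11-18 ALLOC][19-36 FREE]
Op 6: c = realloc(c, 2) -> c = 11; heap: [0-10 ALLOC][11-12 ALLOC][13-36 FREE]
Op 7: a = realloc(a, 12) -> a = 13; heap: [0-10 FREE][11-12 ALLOC][13-24 ALLOC][25-36 FREE]
Op 8: free(c) -> (freed c); heap: [0-12 FREE][13-24 ALLOC][25-36 FREE]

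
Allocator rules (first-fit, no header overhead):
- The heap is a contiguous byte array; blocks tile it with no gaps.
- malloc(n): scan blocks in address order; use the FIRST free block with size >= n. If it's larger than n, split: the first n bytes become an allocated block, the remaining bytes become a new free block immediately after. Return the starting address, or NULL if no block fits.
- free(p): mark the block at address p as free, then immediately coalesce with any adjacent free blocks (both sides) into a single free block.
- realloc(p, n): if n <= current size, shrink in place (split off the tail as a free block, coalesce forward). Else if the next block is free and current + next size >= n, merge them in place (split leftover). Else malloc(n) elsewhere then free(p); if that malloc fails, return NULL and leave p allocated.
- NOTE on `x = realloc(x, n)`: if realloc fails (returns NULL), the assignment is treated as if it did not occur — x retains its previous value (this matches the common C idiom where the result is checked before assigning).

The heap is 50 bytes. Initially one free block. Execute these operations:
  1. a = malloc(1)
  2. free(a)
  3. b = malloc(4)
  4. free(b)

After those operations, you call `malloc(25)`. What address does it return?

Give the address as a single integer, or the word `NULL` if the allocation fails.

Answer: 0

Derivation:
Op 1: a = malloc(1) -> a = 0; heap: [0-0 ALLOC][1-49 FREE]
Op 2: free(a) -> (freed a); heap: [0-49 FREE]
Op 3: b = malloc(4) -> b = 0; heap: [0-3 ALLOC][4-49 FREE]
Op 4: free(b) -> (freed b); heap: [0-49 FREE]
malloc(25): first-fit scan over [0-49 FREE] -> 0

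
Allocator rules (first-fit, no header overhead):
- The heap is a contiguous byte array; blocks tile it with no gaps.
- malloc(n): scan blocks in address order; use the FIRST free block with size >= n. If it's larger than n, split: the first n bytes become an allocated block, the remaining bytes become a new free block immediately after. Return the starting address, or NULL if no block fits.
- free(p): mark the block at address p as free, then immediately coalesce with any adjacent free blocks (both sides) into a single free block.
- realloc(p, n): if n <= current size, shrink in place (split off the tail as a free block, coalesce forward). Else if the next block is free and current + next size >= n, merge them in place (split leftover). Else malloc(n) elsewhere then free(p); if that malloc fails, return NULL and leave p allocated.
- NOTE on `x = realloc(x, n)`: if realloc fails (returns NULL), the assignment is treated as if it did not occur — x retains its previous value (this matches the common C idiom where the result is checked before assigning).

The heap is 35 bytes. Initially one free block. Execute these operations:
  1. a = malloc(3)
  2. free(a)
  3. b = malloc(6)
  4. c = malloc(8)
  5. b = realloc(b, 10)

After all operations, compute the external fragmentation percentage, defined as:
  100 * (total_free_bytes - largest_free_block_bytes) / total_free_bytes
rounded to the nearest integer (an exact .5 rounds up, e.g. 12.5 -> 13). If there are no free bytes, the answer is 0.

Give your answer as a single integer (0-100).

Op 1: a = malloc(3) -> a = 0; heap: [0-2 ALLOC][3-34 FREE]
Op 2: free(a) -> (freed a); heap: [0-34 FREE]
Op 3: b = malloc(6) -> b = 0; heap: [0-5 ALLOC][6-34 FREE]
Op 4: c = malloc(8) -> c = 6; heap: [0-5 ALLOC][6-13 ALLOC][14-34 FREE]
Op 5: b = realloc(b, 10) -> b = 14; heap: [0-5 FREE][6-13 ALLOC][14-23 ALLOC][24-34 FREE]
Free blocks: [6 11] total_free=17 largest=11 -> 100*(17-11)/17 = 600/17 ≈ 35.294 -> rounds to 35

Answer: 35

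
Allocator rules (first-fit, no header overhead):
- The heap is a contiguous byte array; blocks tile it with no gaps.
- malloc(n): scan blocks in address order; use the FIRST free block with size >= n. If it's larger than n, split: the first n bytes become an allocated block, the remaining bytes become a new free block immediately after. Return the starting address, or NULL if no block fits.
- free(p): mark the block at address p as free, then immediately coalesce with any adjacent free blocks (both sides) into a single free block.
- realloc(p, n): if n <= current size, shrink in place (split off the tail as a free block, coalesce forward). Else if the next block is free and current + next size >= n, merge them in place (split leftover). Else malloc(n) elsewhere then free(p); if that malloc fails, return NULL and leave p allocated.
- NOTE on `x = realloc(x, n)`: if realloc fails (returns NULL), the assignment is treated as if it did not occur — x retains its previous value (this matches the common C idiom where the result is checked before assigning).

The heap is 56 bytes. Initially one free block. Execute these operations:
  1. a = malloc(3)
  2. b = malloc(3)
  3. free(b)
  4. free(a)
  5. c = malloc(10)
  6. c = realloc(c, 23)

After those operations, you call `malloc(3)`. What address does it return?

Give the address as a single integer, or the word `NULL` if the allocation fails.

Answer: 23

Derivation:
Op 1: a = malloc(3) -> a = 0; heap: [0-2 ALLOC][3-55 FREE]
Op 2: b = malloc(3) -> b = 3; heap: [0-2 ALLOC][3-5 ALLOC][6-55 FREE]
Op 3: free(b) -> (freed b); heap: [0-2 ALLOC][3-55 FREE]
Op 4: free(a) -> (freed a); heap: [0-55 FREE]
Op 5: c = malloc(10) -> c = 0; heap: [0-9 ALLOC][10-55 FREE]
Op 6: c = realloc(c, 23) -> c = 0; heap: [0-22 ALLOC][23-55 FREE]
malloc(3): first-fit scan over [0-22 ALLOC][23-55 FREE] -> 23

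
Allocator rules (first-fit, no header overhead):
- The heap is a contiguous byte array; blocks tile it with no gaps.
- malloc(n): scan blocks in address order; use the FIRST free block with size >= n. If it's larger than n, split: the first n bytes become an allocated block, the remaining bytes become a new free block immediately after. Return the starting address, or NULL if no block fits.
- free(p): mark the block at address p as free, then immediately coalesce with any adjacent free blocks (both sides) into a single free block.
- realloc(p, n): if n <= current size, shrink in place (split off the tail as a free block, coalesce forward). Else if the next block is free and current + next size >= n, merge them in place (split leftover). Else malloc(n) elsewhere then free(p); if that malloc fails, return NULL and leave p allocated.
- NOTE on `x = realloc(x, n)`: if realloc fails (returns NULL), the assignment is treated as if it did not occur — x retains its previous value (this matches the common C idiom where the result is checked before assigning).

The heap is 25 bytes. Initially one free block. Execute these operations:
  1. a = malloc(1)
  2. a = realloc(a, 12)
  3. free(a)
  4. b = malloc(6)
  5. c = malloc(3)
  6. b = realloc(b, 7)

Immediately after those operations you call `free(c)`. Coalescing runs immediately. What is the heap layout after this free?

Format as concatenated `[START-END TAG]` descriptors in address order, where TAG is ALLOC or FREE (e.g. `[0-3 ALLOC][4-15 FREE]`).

Op 1: a = malloc(1) -> a = 0; heap: [0-0 ALLOC][1-24 FREE]
Op 2: a = realloc(a, 12) -> a = 0; heap: [0-11 ALLOC][12-24 FREE]
Op 3: free(a) -> (freed a); heap: [0-24 FREE]
Op 4: b = malloc(6) -> b = 0; heap: [0-5 ALLOC][6-24 FREE]
Op 5: c = malloc(3) -> c = 6; heap: [0-5 ALLOC][6-8 ALLOC][9-24 FREE]
Op 6: b = realloc(b, 7) -> b = 9; heap: [0-5 FREE][6-8 ALLOC][9-15 ALLOC][16-24 FREE]
free(c): c = 6 -> block [6-8 ALLOC]; mark free, coalesce with adjacent free neighbors -> [0-8 FREE][9-15 ALLOC][16-24 FREE]

Answer: [0-8 FREE][9-15 ALLOC][16-24 FREE]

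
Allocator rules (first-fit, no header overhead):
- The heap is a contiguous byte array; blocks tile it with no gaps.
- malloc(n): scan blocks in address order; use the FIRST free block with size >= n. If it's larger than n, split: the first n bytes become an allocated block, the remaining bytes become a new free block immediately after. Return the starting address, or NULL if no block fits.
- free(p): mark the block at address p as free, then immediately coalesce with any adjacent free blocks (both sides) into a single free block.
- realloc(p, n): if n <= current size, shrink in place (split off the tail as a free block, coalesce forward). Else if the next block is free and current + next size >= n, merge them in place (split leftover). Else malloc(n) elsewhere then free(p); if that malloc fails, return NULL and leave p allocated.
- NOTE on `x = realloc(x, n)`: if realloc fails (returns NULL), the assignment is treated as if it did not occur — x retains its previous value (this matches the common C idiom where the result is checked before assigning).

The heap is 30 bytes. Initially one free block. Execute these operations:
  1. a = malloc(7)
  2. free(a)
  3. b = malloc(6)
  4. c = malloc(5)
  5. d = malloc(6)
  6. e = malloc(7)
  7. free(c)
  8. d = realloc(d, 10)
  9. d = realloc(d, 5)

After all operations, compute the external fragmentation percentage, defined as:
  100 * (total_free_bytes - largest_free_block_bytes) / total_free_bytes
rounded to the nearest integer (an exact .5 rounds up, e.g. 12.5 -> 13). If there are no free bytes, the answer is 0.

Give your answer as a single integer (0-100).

Answer: 50

Derivation:
Op 1: a = malloc(7) -> a = 0; heap: [0-6 ALLOC][7-29 FREE]
Op 2: free(a) -> (freed a); heap: [0-29 FREE]
Op 3: b = malloc(6) -> b = 0; heap: [0-5 ALLOC][6-29 FREE]
Op 4: c = malloc(5) -> c = 6; heap: [0-5 ALLOC][6-10 ALLOC][11-29 FREE]
Op 5: d = malloc(6) -> d = 11; heap: [0-5 ALLOC][6-10 ALLOC][11-16 ALLOC][17-29 FREE]
Op 6: e = malloc(7) -> e = 17; heap: [0-5 ALLOC][6-10 ALLOC][11-16 ALLOC][17-23 ALLOC][24-29 FREE]
Op 7: free(c) -> (freed c); heap: [0-5 ALLOC][6-10 FREE][11-16 ALLOC][17-23 ALLOC][24-29 FREE]
Op 8: d = realloc(d, 10) -> NULL (d unchanged); heap: [0-5 ALLOC][6-10 FREE][11-16 ALLOC][17-23 ALLOC][24-29 FREE]
Op 9: d = realloc(d, 5) -> d = 11; heap: [0-5 ALLOC][6-10 FREE][11-15 ALLOC][16-16 FREE][17-23 ALLOC][24-29 FREE]
Free blocks: [5 1 6] total_free=12 largest=6 -> 100*(12-6)/12 = 600/12 = 50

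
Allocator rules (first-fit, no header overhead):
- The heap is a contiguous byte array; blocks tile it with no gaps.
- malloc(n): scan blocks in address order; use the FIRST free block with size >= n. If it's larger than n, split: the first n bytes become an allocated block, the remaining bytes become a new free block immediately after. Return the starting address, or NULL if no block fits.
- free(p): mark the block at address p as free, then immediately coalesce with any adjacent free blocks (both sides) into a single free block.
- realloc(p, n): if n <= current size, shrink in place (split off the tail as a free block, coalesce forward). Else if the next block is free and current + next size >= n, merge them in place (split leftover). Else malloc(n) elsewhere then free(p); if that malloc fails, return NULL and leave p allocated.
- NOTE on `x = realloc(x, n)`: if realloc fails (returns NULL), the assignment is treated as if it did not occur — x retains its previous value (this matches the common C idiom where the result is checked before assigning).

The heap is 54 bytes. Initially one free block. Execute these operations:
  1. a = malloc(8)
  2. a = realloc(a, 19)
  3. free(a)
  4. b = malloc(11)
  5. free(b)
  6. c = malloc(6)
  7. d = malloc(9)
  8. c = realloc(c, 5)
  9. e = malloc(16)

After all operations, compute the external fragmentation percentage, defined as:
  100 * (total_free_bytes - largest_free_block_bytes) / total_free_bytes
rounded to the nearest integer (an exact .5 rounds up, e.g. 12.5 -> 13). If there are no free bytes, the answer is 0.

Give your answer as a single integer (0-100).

Answer: 4

Derivation:
Op 1: a = malloc(8) -> a = 0; heap: [0-7 ALLOC][8-53 FREE]
Op 2: a = realloc(a, 19) -> a = 0; heap: [0-18 ALLOC][19-53 FREE]
Op 3: free(a) -> (freed a); heap: [0-53 FREE]
Op 4: b = malloc(11) -> b = 0; heap: [0-10 ALLOC][11-53 FREE]
Op 5: free(b) -> (freed b); heap: [0-53 FREE]
Op 6: c = malloc(6) -> c = 0; heap: [0-5 ALLOC][6-53 FREE]
Op 7: d = malloc(9) -> d = 6; heap: [0-5 ALLOC][6-14 ALLOC][15-53 FREE]
Op 8: c = realloc(c, 5) -> c = 0; heap: [0-4 ALLOC][5-5 FREE][6-14 ALLOC][15-53 FREE]
Op 9: e = malloc(16) -> e = 15; heap: [0-4 ALLOC][5-5 FREE][6-14 ALLOC][15-30 ALLOC][31-53 FREE]
Free blocks: [1 23] total_free=24 largest=23 -> 100*(24-23)/24 = 100/24 ≈ 4.167 -> rounds to 4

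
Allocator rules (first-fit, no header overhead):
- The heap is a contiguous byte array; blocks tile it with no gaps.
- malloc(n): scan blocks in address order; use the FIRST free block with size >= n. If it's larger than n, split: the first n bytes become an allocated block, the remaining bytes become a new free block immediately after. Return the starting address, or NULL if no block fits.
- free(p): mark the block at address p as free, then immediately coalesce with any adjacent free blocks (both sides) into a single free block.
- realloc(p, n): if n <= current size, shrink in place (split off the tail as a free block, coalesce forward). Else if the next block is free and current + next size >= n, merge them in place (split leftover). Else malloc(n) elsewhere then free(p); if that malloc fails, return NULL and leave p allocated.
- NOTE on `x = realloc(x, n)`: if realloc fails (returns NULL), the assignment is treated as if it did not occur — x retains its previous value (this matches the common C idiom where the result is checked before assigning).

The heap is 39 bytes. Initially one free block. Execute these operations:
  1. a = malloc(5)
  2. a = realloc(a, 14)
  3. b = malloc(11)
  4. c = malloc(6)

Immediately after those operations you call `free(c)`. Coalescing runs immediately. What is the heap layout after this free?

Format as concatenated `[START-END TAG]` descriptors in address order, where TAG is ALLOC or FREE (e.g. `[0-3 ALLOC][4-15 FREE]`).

Op 1: a = malloc(5) -> a = 0; heap: [0-4 ALLOC][5-38 FREE]
Op 2: a = realloc(a, 14) -> a = 0; heap: [0-13 ALLOC][14-38 FREE]
Op 3: b = malloc(11) -> b = 14; heap: [0-13 ALLOC][14-24 ALLOC][25-38 FREE]
Op 4: c = malloc(6) -> c = 25; heap: [0-13 ALLOC][14-24 ALLOC][25-30 ALLOC][31-38 FREE]
free(c): c = 25 -> block [25-30 ALLOC]; mark free, coalesce with adjacent free neighbors -> [0-13 ALLOC][14-24 ALLOC][25-38 FREE]

Answer: [0-13 ALLOC][14-24 ALLOC][25-38 FREE]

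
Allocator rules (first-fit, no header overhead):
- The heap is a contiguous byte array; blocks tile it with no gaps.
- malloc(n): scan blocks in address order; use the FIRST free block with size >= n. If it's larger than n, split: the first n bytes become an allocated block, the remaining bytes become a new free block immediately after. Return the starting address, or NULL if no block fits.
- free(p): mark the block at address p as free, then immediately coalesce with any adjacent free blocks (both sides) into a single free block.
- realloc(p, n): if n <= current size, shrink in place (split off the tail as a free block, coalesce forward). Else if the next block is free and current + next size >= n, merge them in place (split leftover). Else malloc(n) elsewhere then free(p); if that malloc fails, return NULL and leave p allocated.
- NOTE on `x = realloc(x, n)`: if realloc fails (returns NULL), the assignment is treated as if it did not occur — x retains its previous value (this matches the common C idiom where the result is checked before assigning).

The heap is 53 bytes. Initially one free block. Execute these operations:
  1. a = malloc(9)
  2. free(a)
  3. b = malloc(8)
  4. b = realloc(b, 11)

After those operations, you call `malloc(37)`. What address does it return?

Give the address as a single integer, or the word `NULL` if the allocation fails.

Answer: 11

Derivation:
Op 1: a = malloc(9) -> a = 0; heap: [0-8 ALLOC][9-52 FREE]
Op 2: free(a) -> (freed a); heap: [0-52 FREE]
Op 3: b = malloc(8) -> b = 0; heap: [0-7 ALLOC][8-52 FREE]
Op 4: b = realloc(b, 11) -> b = 0; heap: [0-10 ALLOC][11-52 FREE]
malloc(37): first-fit scan over [0-10 ALLOC][11-52 FREE] -> 11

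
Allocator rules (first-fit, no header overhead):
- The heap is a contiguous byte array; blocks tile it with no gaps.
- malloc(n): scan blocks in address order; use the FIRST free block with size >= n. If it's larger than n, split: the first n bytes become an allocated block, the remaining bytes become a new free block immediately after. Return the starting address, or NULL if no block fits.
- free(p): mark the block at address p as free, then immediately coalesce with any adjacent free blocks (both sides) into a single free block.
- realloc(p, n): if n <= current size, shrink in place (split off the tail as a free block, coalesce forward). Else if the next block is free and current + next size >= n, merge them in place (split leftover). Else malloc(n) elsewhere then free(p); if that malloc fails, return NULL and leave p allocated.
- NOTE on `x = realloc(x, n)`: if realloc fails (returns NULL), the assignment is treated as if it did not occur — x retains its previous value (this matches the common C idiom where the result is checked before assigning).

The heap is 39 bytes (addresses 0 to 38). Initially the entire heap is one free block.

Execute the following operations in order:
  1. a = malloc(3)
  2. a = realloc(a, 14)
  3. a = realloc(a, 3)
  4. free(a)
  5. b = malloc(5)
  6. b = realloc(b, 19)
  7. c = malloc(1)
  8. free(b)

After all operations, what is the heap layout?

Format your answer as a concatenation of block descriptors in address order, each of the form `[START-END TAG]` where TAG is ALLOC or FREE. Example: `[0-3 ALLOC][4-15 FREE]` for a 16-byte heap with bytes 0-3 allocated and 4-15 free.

Op 1: a = malloc(3) -> a = 0; heap: [0-2 ALLOC][3-38 FREE]
Op 2: a = realloc(a, 14) -> a = 0; heap: [0-13 ALLOC][14-38 FREE]
Op 3: a = realloc(a, 3) -> a = 0; heap: [0-2 ALLOC][3-38 FREE]
Op 4: free(a) -> (freed a); heap: [0-38 FREE]
Op 5: b = malloc(5) -> b = 0; heap: [0-4 ALLOC][5-38 FREE]
Op 6: b = realloc(b, 19) -> b = 0; heap: [0-18 ALLOC][19-38 FREE]
Op 7: c = malloc(1) -> c = 19; heap: [0-18 ALLOC][19-19 ALLOC][20-38 FREE]
Op 8: free(b) -> (freed b); heap: [0-18 FREE][19-19 ALLOC][20-38 FREE]

Answer: [0-18 FREE][19-19 ALLOC][20-38 FREE]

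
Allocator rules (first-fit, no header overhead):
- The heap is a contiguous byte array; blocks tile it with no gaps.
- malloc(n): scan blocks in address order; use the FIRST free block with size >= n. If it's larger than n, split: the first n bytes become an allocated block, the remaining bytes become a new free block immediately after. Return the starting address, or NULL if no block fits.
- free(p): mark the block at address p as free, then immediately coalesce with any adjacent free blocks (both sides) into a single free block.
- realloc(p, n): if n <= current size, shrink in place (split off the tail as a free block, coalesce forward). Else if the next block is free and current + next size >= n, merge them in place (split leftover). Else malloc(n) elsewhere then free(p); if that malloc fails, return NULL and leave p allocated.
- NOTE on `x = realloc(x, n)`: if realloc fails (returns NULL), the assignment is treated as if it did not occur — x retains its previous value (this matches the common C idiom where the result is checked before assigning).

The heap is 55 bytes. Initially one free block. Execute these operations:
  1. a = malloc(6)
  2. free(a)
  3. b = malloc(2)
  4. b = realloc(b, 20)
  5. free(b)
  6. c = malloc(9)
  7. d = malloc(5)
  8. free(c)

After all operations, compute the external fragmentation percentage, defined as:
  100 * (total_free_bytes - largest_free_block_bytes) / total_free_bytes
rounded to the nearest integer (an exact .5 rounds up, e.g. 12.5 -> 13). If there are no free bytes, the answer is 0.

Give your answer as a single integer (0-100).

Op 1: a = malloc(6) -> a = 0; heap: [0-5 ALLOC][6-54 FREE]
Op 2: free(a) -> (freed a); heap: [0-54 FREE]
Op 3: b = malloc(2) -> b = 0; heap: [0-1 ALLOC][2-54 FREE]
Op 4: b = realloc(b, 20) -> b = 0; heap: [0-19 ALLOC][20-54 FREE]
Op 5: free(b) -> (freed b); heap: [0-54 FREE]
Op 6: c = malloc(9) -> c = 0; heap: [0-8 ALLOC][9-54 FREE]
Op 7: d = malloc(5) -> d = 9; heap: [0-8 ALLOC][9-13 ALLOC][14-54 FREE]
Op 8: free(c) -> (freed c); heap: [0-8 FREE][9-13 ALLOC][14-54 FREE]
Free blocks: [9 41] total_free=50 largest=41 -> 100*(50-41)/50 = 900/50 = 18

Answer: 18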